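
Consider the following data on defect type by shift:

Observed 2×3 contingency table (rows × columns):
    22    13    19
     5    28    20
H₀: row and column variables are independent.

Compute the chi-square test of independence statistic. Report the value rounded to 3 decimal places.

Row totals [54, 53], col totals [27, 41, 39], n=107
χ² = (22−13.63)²/13.63 + (13−20.69)²/20.69 + (19−19.68)²/19.68 + (5−13.37)²/13.37 + (28−20.31)²/20.31 + (20−19.32)²/19.32 = 16.2092
df = 2

test statistic = 16.209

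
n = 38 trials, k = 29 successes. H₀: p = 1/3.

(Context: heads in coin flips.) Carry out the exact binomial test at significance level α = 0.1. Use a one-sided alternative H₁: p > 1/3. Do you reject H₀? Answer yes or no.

reject H₀: yes

Exact binomial: n=38, k=29, p₀=1/3=0.3333
P(X≥29) from Σ C(n,i)·p₀^i·(1−p₀)^(n−i)
p-value (one-sided, H₁ greater) = 0.00000
At α=0.1: p < α → reject H₀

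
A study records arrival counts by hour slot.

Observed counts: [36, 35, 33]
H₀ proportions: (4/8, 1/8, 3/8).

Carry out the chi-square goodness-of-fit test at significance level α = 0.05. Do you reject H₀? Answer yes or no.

reject H₀: yes

n = 104; E_i = n·p_i = [52.00, 13.00, 39.00]
χ² = (36−52.00)²/52.00 + (35−13.00)²/13.00 + (33−39.00)²/39.00 = 43.0769
df = 2
p-value (upper-tail) = 0.00000
At α=0.05: p < α → reject H₀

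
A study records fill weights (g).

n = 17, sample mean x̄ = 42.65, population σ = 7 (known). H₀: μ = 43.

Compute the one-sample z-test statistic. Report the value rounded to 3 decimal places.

SE = σ/√n = 7/√17 = 1.6977
z = (x̄−μ₀)/SE = (42.65−43)/1.6977 = -0.2062

test statistic = -0.206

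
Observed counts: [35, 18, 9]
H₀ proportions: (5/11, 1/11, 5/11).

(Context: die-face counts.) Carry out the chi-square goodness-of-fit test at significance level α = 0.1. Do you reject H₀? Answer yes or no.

n = 62; E_i = n·p_i = [28.18, 5.64, 28.18]
χ² = (35−28.18)²/28.18 + (18−5.64)²/5.64 + (9−28.18)²/28.18 = 41.8258
df = 2
p-value (upper-tail) = 0.00000
At α=0.1: p < α → reject H₀

reject H₀: yes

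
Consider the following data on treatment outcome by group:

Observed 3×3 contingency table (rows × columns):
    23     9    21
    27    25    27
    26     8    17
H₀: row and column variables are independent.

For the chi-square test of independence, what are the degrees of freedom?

degrees of freedom = 4

df = (r−1)(c−1) = (3−1)·(3−1) = 4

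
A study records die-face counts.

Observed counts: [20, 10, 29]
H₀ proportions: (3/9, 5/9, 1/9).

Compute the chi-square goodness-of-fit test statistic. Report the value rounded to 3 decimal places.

n = 59; E_i = n·p_i = [19.67, 32.78, 6.56]
χ² = (20−19.67)²/19.67 + (10−32.78)²/32.78 + (29−6.56)²/6.56 = 92.6780
df = 2

test statistic = 92.678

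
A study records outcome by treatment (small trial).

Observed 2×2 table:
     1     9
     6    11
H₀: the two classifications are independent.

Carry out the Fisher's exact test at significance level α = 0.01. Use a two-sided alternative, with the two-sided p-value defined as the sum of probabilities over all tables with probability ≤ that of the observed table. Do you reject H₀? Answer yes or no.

Margins: r₁=10, r₂=17, c₁=7, c₂=20, n=27
p_obs = C(10,1)·C(17,6)/C(27,7); sum pmf over tables with pmf ≤ p_obs
p-value (two-sided) = 0.20401
At α=0.01: p ≥ α → fail to reject H₀

reject H₀: no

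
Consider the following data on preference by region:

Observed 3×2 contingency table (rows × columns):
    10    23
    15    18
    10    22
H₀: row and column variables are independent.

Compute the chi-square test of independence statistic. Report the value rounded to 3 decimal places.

test statistic = 2.062

Row totals [33, 33, 32], col totals [35, 63], n=98
χ² = (10−11.79)²/11.79 + (23−21.21)²/21.21 + (15−11.79)²/11.79 + (18−21.21)²/21.21 + (10−11.43)²/11.43 + (22−20.57)²/20.57 = 2.0623
df = 2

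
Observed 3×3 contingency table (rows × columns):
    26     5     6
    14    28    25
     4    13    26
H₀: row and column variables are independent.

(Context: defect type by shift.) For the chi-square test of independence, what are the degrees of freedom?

degrees of freedom = 4

df = (r−1)(c−1) = (3−1)·(3−1) = 4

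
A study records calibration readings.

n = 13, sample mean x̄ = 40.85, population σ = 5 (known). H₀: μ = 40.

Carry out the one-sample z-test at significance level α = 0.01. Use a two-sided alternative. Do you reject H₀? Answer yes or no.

SE = σ/√n = 5/√13 = 1.3868
z = (x̄−μ₀)/SE = (40.85−40)/1.3868 = 0.6129
p-value (two-sided) = 0.53991
At α=0.01: p ≥ α → fail to reject H₀

reject H₀: no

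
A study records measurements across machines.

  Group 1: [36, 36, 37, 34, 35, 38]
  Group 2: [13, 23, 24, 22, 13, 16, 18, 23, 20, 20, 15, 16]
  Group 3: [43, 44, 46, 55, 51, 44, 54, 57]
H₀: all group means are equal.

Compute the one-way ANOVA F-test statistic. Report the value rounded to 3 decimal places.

test statistic = 131.196

Group means [36.00, 18.58, 49.25], grand mean 32.038
SSB = Σnᵢ(x̄ᵢ−x̄)² = 4636.545; SSW = ΣΣ(x−x̄ᵢ)² = 406.417
MSB = 4636.545/2 = 2318.2724; MSW = 406.417/23 = 17.6703
F = MSB/MSW = 131.1961
df = (2, 23)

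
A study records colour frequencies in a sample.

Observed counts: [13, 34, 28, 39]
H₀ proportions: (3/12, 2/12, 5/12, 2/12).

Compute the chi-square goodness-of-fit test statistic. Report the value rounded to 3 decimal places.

n = 114; E_i = n·p_i = [28.50, 19.00, 47.50, 19.00]
χ² = (13−28.50)²/28.50 + (34−19.00)²/19.00 + (28−47.50)²/47.50 + (39−19.00)²/19.00 = 49.3298
df = 3

test statistic = 49.330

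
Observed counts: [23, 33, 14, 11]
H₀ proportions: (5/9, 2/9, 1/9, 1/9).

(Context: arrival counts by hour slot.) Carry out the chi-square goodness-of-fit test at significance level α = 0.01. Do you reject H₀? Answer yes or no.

reject H₀: yes

n = 81; E_i = n·p_i = [45.00, 18.00, 9.00, 9.00]
χ² = (23−45.00)²/45.00 + (33−18.00)²/18.00 + (14−9.00)²/9.00 + (11−9.00)²/9.00 = 26.4778
df = 3
p-value (upper-tail) = 0.00001
At α=0.01: p < α → reject H₀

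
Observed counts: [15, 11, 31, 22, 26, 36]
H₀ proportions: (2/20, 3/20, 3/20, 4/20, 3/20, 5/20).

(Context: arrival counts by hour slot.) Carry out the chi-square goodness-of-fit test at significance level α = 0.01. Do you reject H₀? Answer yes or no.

n = 141; E_i = n·p_i = [14.10, 21.15, 21.15, 28.20, 21.15, 35.25]
χ² = (15−14.10)²/14.10 + (11−21.15)²/21.15 + (31−21.15)²/21.15 + (22−28.20)²/28.20 + (26−21.15)²/21.15 + (36−35.25)²/35.25 = 12.0071
df = 5
p-value (upper-tail) = 0.03469
At α=0.01: p ≥ α → fail to reject H₀

reject H₀: no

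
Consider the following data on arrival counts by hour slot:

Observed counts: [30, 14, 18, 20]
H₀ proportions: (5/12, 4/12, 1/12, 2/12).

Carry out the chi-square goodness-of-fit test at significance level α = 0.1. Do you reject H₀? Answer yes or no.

reject H₀: yes

n = 82; E_i = n·p_i = [34.17, 27.33, 6.83, 13.67]
χ² = (30−34.17)²/34.17 + (14−27.33)²/27.33 + (18−6.83)²/6.83 + (20−13.67)²/13.67 = 28.1951
df = 3
p-value (upper-tail) = 0.00000
At α=0.1: p < α → reject H₀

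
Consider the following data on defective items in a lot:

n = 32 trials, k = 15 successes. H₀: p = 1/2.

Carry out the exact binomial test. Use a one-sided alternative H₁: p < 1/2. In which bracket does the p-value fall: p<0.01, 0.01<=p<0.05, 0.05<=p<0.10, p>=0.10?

Exact binomial: n=32, k=15, p₀=1/2=0.5000
P(X≤15) from Σ C(n,i)·p₀^i·(1−p₀)^(n−i)
p-value (one-sided, H₁ less) = 0.43003
→ bracket: p>=0.10

p-value bracket: p>=0.10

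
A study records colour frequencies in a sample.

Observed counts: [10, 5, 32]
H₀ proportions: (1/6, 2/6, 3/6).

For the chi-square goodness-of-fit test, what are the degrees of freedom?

degrees of freedom = 2

df = k − 1 = 3 − 1 = 2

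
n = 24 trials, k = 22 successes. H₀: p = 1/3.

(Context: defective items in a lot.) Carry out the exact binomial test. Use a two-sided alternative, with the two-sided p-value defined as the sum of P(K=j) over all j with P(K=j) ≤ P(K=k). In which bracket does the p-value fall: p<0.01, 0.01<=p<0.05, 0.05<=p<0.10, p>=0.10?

Exact binomial: n=24, k=22, p₀=1/3=0.3333
P(X=j) = C(n,j)·p₀^j·(1−p₀)^(n−j); p = Σ P(X=j) over j with P(X=j) ≤ P(X=22)
p-value (two-sided) = 0.00000
→ bracket: p<0.01

p-value bracket: p<0.01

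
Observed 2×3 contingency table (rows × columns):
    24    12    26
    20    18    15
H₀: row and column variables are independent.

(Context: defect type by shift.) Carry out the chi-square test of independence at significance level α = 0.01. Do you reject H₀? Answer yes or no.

reject H₀: no

Row totals [62, 53], col totals [44, 30, 41], n=115
χ² = (24−23.72)²/23.72 + (12−16.17)²/16.17 + (26−22.10)²/22.10 + (20−20.28)²/20.28 + (18−13.83)²/13.83 + (15−18.90)²/18.90 = 3.8340
df = 2
p-value (upper-tail) = 0.14705
At α=0.01: p ≥ α → fail to reject H₀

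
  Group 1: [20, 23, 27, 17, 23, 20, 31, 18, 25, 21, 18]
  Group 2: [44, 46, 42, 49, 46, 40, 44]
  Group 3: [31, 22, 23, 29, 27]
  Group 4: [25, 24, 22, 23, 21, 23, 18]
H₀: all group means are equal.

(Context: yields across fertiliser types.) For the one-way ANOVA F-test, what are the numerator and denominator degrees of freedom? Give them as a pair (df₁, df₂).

degrees of freedom = [3, 26]

k = 4 groups, N = 30 total
df = (k−1, N−k) = (4−1, 30−4) = (3, 26)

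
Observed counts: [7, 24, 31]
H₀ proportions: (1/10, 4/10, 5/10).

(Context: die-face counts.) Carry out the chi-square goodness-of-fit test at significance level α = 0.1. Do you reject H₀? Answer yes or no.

n = 62; E_i = n·p_i = [6.20, 24.80, 31.00]
χ² = (7−6.20)²/6.20 + (24−24.80)²/24.80 + (31−31.00)²/31.00 = 0.1290
df = 2
p-value (upper-tail) = 0.93752
At α=0.1: p ≥ α → fail to reject H₀

reject H₀: no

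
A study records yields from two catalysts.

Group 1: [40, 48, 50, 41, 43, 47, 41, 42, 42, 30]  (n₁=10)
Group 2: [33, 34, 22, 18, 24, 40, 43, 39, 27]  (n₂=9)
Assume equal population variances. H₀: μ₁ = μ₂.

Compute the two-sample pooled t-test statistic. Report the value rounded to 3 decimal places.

test statistic = 3.393

x̄₁=42.400, s₁=5.522, n₁=10
x̄₂=31.111, s₂=8.781, n₂=9
s_p² = [9·5.522² + 8·8.781²]/17 = 52.4288
SE = √(s_p²·(1/10+1/9)) = 3.3269
t = (42.400−31.111)/3.3269 = 3.3932
df = 17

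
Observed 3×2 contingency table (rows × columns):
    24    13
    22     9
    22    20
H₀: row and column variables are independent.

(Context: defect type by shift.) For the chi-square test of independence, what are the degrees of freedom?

degrees of freedom = 2

df = (r−1)(c−1) = (3−1)·(2−1) = 2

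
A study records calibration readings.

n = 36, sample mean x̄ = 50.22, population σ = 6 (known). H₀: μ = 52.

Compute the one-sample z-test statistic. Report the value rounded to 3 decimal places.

test statistic = -1.780

SE = σ/√n = 6/√36 = 1.0000
z = (x̄−μ₀)/SE = (50.22−52)/1.0000 = -1.7800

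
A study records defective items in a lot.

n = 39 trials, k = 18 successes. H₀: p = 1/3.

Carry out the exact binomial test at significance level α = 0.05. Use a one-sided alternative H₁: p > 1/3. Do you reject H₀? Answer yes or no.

reject H₀: no

Exact binomial: n=39, k=18, p₀=1/3=0.3333
P(X≥18) from Σ C(n,i)·p₀^i·(1−p₀)^(n−i)
p-value (one-sided, H₁ greater) = 0.06560
At α=0.05: p ≥ α → fail to reject H₀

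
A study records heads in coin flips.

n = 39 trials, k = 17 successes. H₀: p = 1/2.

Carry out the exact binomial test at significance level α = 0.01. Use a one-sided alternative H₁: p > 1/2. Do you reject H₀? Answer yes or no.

Exact binomial: n=39, k=17, p₀=1/2=0.5000
P(X≥17) from Σ C(n,i)·p₀^i·(1−p₀)^(n−i)
p-value (one-sided, H₁ greater) = 0.83161
At α=0.01: p ≥ α → fail to reject H₀

reject H₀: no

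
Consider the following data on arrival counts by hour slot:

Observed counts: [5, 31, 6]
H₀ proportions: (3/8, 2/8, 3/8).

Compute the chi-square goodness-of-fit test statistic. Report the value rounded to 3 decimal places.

n = 42; E_i = n·p_i = [15.75, 10.50, 15.75]
χ² = (5−15.75)²/15.75 + (31−10.50)²/10.50 + (6−15.75)²/15.75 = 53.3968
df = 2

test statistic = 53.397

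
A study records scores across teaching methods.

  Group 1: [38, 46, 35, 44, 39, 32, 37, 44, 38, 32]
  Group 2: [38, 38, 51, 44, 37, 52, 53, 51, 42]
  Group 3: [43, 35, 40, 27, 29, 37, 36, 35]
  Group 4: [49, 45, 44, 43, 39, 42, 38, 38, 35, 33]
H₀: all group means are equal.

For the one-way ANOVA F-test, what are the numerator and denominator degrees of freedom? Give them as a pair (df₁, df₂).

degrees of freedom = [3, 33]

k = 4 groups, N = 37 total
df = (k−1, N−k) = (4−1, 37−4) = (3, 33)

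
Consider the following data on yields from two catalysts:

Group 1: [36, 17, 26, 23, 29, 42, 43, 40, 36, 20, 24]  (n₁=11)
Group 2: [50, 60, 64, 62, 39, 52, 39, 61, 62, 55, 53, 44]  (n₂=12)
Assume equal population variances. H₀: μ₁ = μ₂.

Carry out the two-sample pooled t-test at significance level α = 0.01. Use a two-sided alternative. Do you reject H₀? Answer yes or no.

reject H₀: yes

x̄₁=30.545, s₁=9.234, n₁=11
x̄₂=53.417, s₂=8.949, n₂=12
s_p² = [10·9.234² + 11·8.949²]/21 = 82.5545
SE = √(s_p²·(1/11+1/12)) = 3.7927
t = (30.545−53.417)/3.7927 = -6.0303
df = 21
p-value (two-sided) = 0.00001
At α=0.01: p < α → reject H₀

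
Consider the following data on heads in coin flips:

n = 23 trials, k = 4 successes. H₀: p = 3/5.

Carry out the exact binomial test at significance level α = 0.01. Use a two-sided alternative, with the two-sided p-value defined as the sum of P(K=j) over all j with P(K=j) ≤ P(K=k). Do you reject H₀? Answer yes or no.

reject H₀: yes

Exact binomial: n=23, k=4, p₀=3/5=0.6000
P(X=j) = C(n,j)·p₀^j·(1−p₀)^(n−j); p = Σ P(X=j) over j with P(X=j) ≤ P(X=4)
p-value (two-sided) = 0.00004
At α=0.01: p < α → reject H₀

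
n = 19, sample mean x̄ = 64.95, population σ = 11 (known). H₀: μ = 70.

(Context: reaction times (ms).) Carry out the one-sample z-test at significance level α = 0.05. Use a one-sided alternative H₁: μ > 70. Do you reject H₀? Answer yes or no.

SE = σ/√n = 11/√19 = 2.5236
z = (x̄−μ₀)/SE = (64.95−70)/2.5236 = -2.0011
p-value (one-sided, H₁ greater) = 0.97731
At α=0.05: p ≥ α → fail to reject H₀

reject H₀: no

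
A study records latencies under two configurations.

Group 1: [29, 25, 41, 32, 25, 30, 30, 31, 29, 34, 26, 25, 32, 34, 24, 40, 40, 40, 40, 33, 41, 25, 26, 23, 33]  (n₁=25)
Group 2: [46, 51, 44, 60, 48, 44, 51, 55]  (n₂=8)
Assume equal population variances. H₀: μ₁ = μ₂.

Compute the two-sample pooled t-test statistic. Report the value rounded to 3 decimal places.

test statistic = -7.652

x̄₁=31.520, s₁=5.994, n₁=25
x̄₂=49.875, s₂=5.592, n₂=8
s_p² = [24·5.994² + 7·5.592²]/31 = 34.8747
SE = √(s_p²·(1/25+1/8)) = 2.3988
t = (31.520−49.875)/2.3988 = -7.6517
df = 31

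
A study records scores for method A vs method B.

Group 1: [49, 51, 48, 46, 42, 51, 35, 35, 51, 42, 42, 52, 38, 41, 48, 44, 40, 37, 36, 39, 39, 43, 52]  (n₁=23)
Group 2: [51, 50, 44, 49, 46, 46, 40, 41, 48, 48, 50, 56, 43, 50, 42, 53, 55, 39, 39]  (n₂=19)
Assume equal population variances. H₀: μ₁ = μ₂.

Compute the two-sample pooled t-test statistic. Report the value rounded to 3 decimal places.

test statistic = -1.936

x̄₁=43.522, s₁=5.759, n₁=23
x̄₂=46.842, s₂=5.242, n₂=19
s_p² = [22·5.759² + 18·5.242²]/40 = 30.6066
SE = √(s_p²·(1/23+1/19)) = 1.7151
t = (43.522−46.842)/1.7151 = -1.9360
df = 40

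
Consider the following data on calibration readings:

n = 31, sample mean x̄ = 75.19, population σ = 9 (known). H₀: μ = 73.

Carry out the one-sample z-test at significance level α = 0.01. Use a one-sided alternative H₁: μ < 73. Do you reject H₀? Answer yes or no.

SE = σ/√n = 9/√31 = 1.6164
z = (x̄−μ₀)/SE = (75.19−73)/1.6164 = 1.3548
p-value (one-sided, H₁ less) = 0.91226
At α=0.01: p ≥ α → fail to reject H₀

reject H₀: no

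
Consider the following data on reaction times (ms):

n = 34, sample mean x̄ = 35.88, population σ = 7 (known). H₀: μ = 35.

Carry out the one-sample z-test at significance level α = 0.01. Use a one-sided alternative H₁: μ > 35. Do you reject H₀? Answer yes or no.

reject H₀: no

SE = σ/√n = 7/√34 = 1.2005
z = (x̄−μ₀)/SE = (35.88−35)/1.2005 = 0.7330
p-value (one-sided, H₁ greater) = 0.23177
At α=0.01: p ≥ α → fail to reject H₀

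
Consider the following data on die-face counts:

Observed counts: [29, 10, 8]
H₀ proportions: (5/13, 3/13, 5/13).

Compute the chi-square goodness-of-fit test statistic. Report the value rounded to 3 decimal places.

test statistic = 12.284

n = 47; E_i = n·p_i = [18.08, 10.85, 18.08]
χ² = (29−18.08)²/18.08 + (10−10.85)²/10.85 + (8−18.08)²/18.08 = 12.2837
df = 2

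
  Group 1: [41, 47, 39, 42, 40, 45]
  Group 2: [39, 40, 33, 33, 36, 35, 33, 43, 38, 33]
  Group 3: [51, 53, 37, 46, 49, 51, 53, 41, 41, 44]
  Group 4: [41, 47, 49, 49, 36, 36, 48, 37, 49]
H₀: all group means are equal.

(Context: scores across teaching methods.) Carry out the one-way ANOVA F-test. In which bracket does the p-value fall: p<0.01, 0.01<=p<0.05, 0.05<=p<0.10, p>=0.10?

p-value bracket: p<0.01

Group means [42.33, 36.30, 46.60, 43.56], grand mean 42.143
SSB = Σnᵢ(x̄ᵢ−x̄)² = 558.230; SSW = ΣΣ(x−x̄ᵢ)² = 734.056
MSB = 558.230/3 = 186.0767; MSW = 734.056/31 = 23.6792
F = MSB/MSW = 7.8582
df = (3, 31)
p-value (upper-tail) = 0.00048
→ bracket: p<0.01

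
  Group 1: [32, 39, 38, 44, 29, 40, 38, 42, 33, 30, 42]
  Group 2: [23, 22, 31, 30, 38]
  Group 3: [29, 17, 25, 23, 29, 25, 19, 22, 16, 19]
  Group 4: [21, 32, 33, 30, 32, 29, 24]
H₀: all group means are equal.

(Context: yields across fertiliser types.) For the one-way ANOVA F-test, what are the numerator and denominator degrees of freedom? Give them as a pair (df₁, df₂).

degrees of freedom = [3, 29]

k = 4 groups, N = 33 total
df = (k−1, N−k) = (4−1, 33−4) = (3, 29)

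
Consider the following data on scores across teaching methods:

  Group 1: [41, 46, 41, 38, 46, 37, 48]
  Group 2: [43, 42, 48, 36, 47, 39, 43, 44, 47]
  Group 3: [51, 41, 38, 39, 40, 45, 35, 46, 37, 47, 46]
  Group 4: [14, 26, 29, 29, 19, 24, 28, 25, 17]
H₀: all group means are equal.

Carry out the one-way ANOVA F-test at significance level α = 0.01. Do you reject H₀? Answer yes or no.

reject H₀: yes

Group means [42.43, 43.22, 42.27, 23.44], grand mean 37.833
SSB = Σnᵢ(x̄ᵢ−x̄)² = 2489.326; SSW = ΣΣ(x−x̄ᵢ)² = 725.674
MSB = 2489.326/3 = 829.7754; MSW = 725.674/32 = 22.6773
F = MSB/MSW = 36.5906
df = (3, 32)
p-value (upper-tail) = 0.00000
At α=0.01: p < α → reject H₀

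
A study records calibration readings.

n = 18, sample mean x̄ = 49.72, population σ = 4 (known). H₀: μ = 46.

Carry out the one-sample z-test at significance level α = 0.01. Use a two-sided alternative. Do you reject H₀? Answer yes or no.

reject H₀: yes

SE = σ/√n = 4/√18 = 0.9428
z = (x̄−μ₀)/SE = (49.72−46)/0.9428 = 3.9457
p-value (two-sided) = 0.00008
At α=0.01: p < α → reject H₀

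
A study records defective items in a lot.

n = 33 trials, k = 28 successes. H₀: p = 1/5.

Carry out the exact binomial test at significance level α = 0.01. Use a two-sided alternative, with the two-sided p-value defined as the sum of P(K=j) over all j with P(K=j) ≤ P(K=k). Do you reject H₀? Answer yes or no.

Exact binomial: n=33, k=28, p₀=1/5=0.2000
P(X=j) = C(n,j)·p₀^j·(1−p₀)^(n−j); p = Σ P(X=j) over j with P(X=j) ≤ P(X=28)
p-value (two-sided) = 0.00000
At α=0.01: p < α → reject H₀

reject H₀: yes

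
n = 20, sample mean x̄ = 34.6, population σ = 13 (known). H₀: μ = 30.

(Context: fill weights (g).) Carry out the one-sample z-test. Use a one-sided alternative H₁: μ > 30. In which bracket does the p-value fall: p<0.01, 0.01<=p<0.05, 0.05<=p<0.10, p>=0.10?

p-value bracket: 0.05<=p<0.10

SE = σ/√n = 13/√20 = 2.9069
z = (x̄−μ₀)/SE = (34.6−30)/2.9069 = 1.5824
p-value (one-sided, H₁ greater) = 0.05677
→ bracket: 0.05<=p<0.10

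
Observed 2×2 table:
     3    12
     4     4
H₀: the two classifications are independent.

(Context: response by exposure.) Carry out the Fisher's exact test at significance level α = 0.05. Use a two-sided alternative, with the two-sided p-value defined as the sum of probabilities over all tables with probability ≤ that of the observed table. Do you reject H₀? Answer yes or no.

Margins: r₁=15, r₂=8, c₁=7, c₂=16, n=23
p_obs = C(15,3)·C(8,4)/C(23,7); sum pmf over tables with pmf ≤ p_obs
p-value (two-sided) = 0.18190
At α=0.05: p ≥ α → fail to reject H₀

reject H₀: no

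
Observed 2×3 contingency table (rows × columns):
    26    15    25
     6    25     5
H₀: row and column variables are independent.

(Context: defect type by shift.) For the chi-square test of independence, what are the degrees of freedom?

df = (r−1)(c−1) = (2−1)·(3−1) = 2

degrees of freedom = 2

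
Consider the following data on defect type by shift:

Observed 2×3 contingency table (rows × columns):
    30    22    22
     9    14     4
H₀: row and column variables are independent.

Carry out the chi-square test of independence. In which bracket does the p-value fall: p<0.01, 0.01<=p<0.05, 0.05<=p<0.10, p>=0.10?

Row totals [74, 27], col totals [39, 36, 26], n=101
χ² = (30−28.57)²/28.57 + (22−26.38)²/26.38 + (22−19.05)²/19.05 + (9−10.43)²/10.43 + (14−9.62)²/9.62 + (4−6.95)²/6.95 = 4.6917
df = 2
p-value (upper-tail) = 0.09577
→ bracket: 0.05<=p<0.10

p-value bracket: 0.05<=p<0.10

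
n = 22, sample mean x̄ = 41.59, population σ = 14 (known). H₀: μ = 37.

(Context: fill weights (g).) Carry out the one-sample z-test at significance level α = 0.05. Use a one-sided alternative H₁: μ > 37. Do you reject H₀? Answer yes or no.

reject H₀: no

SE = σ/√n = 14/√22 = 2.9848
z = (x̄−μ₀)/SE = (41.59−37)/2.9848 = 1.5378
p-value (one-sided, H₁ greater) = 0.06205
At α=0.05: p ≥ α → fail to reject H₀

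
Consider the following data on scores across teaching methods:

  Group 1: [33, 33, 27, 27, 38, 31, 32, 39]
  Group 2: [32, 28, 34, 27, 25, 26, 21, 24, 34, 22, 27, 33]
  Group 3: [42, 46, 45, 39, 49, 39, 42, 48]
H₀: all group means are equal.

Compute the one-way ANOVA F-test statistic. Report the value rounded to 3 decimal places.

Group means [32.50, 27.75, 43.75], grand mean 33.679
SSB = Σnᵢ(x̄ᵢ−x̄)² = 1244.357; SSW = ΣΣ(x−x̄ᵢ)² = 467.750
MSB = 1244.357/2 = 622.1786; MSW = 467.750/25 = 18.7100
F = MSB/MSW = 33.2538
df = (2, 25)

test statistic = 33.254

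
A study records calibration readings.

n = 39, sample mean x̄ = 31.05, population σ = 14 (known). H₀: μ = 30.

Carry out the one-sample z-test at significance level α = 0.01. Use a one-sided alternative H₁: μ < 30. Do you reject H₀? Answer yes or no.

SE = σ/√n = 14/√39 = 2.2418
z = (x̄−μ₀)/SE = (31.05−30)/2.2418 = 0.4684
p-value (one-sided, H₁ less) = 0.68024
At α=0.01: p ≥ α → fail to reject H₀

reject H₀: no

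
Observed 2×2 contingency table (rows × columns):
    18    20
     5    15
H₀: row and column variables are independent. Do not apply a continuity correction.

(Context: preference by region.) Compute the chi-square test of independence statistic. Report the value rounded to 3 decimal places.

Row totals [38, 20], col totals [23, 35], n=58
χ² = (18−15.07)²/15.07 + (20−22.93)²/22.93 + (5−7.93)²/7.93 + (15−12.07)²/12.07 = 2.7398
df = 1

test statistic = 2.740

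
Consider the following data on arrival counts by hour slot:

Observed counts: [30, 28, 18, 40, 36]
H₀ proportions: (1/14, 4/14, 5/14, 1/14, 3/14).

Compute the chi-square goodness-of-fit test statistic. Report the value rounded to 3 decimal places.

test statistic = 142.074

n = 152; E_i = n·p_i = [10.86, 43.43, 54.29, 10.86, 32.57]
χ² = (30−10.86)²/10.86 + (28−43.43)²/43.43 + (18−54.29)²/54.29 + (40−10.86)²/10.86 + (36−32.57)²/32.57 = 142.0737
df = 4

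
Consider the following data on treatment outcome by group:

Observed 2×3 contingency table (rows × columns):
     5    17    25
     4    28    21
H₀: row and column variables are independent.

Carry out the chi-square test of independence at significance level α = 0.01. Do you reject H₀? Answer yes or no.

Row totals [47, 53], col totals [9, 45, 46], n=100
χ² = (5−4.23)²/4.23 + (17−21.15)²/21.15 + (25−21.62)²/21.62 + (4−4.77)²/4.77 + (28−23.85)²/23.85 + (21−24.38)²/24.38 = 2.7979
df = 2
p-value (upper-tail) = 0.24686
At α=0.01: p ≥ α → fail to reject H₀

reject H₀: no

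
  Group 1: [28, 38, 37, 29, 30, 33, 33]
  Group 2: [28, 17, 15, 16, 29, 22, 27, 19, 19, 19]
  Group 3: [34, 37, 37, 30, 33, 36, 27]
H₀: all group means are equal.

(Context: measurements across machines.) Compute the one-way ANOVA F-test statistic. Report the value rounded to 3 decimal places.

test statistic = 20.999

Group means [32.57, 21.10, 33.43], grand mean 28.042
SSB = Σnᵢ(x̄ᵢ−x̄)² = 828.630; SSW = ΣΣ(x−x̄ᵢ)² = 414.329
MSB = 828.630/2 = 414.3149; MSW = 414.329/21 = 19.7299
F = MSB/MSW = 20.9993
df = (2, 21)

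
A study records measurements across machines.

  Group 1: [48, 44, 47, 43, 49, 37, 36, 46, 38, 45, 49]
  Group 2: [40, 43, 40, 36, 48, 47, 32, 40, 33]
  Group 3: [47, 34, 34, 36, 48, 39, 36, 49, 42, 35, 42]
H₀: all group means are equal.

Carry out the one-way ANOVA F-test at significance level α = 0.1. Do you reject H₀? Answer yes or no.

reject H₀: no

Group means [43.82, 39.89, 40.18], grand mean 41.387
SSB = Σnᵢ(x̄ᵢ−x̄)² = 101.193; SSW = ΣΣ(x−x̄ᵢ)² = 812.162
MSB = 101.193/2 = 50.5966; MSW = 812.162/28 = 29.0058
F = MSB/MSW = 1.7444
df = (2, 28)
p-value (upper-tail) = 0.19322
At α=0.1: p ≥ α → fail to reject H₀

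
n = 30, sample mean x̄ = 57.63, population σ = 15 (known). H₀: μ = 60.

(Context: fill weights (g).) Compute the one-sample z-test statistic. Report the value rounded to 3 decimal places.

test statistic = -0.865

SE = σ/√n = 15/√30 = 2.7386
z = (x̄−μ₀)/SE = (57.63−60)/2.7386 = -0.8654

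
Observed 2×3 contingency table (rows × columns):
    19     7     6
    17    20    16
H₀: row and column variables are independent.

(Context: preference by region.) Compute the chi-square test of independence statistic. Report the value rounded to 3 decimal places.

test statistic = 6.100

Row totals [32, 53], col totals [36, 27, 22], n=85
χ² = (19−13.55)²/13.55 + (7−10.16)²/10.16 + (6−8.28)²/8.28 + (17−22.45)²/22.45 + (20−16.84)²/16.84 + (16−13.72)²/13.72 = 6.0999
df = 2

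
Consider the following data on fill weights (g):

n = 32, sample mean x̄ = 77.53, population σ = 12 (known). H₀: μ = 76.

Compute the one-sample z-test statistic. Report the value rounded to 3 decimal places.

SE = σ/√n = 12/√32 = 2.1213
z = (x̄−μ₀)/SE = (77.53−76)/2.1213 = 0.7212

test statistic = 0.721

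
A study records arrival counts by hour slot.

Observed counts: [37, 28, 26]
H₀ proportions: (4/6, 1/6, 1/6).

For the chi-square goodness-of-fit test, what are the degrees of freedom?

df = k − 1 = 3 − 1 = 2

degrees of freedom = 2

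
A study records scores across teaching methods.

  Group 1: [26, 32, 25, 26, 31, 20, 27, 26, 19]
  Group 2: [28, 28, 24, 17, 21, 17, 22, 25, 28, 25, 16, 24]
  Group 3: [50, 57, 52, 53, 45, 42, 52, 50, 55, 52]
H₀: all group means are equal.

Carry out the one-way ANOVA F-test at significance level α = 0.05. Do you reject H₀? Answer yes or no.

Group means [25.78, 22.92, 50.80], grand mean 32.742
SSB = Σnᵢ(x̄ᵢ−x̄)² = 4855.863; SSW = ΣΣ(x−x̄ᵢ)² = 536.072
MSB = 4855.863/2 = 2427.9316; MSW = 536.072/28 = 19.1454
F = MSB/MSW = 126.8152
df = (2, 28)
p-value (upper-tail) = 0.00000
At α=0.05: p < α → reject H₀

reject H₀: yes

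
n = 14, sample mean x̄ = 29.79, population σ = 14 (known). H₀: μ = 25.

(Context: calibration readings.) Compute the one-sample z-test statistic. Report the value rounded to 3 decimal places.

test statistic = 1.280

SE = σ/√n = 14/√14 = 3.7417
z = (x̄−μ₀)/SE = (29.79−25)/3.7417 = 1.2802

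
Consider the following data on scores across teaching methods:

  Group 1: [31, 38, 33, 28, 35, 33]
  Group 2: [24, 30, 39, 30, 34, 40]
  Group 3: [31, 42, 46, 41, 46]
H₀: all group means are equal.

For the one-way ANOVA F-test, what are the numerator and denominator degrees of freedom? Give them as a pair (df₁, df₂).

degrees of freedom = [2, 14]

k = 3 groups, N = 17 total
df = (k−1, N−k) = (3−1, 17−3) = (2, 14)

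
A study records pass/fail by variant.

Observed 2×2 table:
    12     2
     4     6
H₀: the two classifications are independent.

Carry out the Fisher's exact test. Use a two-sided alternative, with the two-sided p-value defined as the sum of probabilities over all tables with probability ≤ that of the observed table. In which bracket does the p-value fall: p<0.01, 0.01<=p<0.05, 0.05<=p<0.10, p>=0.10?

Margins: r₁=14, r₂=10, c₁=16, c₂=8, n=24
p_obs = C(14,12)·C(10,4)/C(24,16); sum pmf over tables with pmf ≤ p_obs
p-value (two-sided) = 0.03241
→ bracket: 0.01<=p<0.05

p-value bracket: 0.01<=p<0.05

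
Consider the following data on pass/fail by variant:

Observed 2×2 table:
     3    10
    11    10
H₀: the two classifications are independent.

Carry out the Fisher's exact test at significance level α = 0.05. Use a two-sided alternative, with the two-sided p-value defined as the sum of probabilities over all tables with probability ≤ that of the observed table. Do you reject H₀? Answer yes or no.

reject H₀: no

Margins: r₁=13, r₂=21, c₁=14, c₂=20, n=34
p_obs = C(13,3)·C(21,11)/C(34,14); sum pmf over tables with pmf ≤ p_obs
p-value (two-sided) = 0.15286
At α=0.05: p ≥ α → fail to reject H₀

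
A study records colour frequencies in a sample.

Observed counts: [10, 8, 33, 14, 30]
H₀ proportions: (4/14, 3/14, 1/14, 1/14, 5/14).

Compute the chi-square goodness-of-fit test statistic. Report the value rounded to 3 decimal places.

n = 95; E_i = n·p_i = [27.14, 20.36, 6.79, 6.79, 33.93]
χ² = (10−27.14)²/27.14 + (8−20.36)²/20.36 + (33−6.79)²/6.79 + (14−6.79)²/6.79 + (30−33.93)²/33.93 = 127.7228
df = 4

test statistic = 127.723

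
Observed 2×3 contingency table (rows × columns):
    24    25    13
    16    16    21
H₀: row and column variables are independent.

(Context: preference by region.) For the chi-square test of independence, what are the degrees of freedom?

degrees of freedom = 2

df = (r−1)(c−1) = (2−1)·(3−1) = 2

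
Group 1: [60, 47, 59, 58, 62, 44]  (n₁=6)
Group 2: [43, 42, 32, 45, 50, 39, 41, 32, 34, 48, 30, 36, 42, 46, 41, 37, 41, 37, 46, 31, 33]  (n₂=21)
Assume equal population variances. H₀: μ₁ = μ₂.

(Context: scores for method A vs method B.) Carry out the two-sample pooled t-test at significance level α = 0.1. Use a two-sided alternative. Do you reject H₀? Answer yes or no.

x̄₁=55.000, s₁=7.537, n₁=6
x̄₂=39.333, s₂=5.919, n₂=21
s_p² = [5·7.537² + 20·5.919²]/25 = 39.3867
SE = √(s_p²·(1/6+1/21)) = 2.9052
t = (55.000−39.333)/2.9052 = 5.3927
df = 25
p-value (two-sided) = 0.00001
At α=0.1: p < α → reject H₀

reject H₀: yes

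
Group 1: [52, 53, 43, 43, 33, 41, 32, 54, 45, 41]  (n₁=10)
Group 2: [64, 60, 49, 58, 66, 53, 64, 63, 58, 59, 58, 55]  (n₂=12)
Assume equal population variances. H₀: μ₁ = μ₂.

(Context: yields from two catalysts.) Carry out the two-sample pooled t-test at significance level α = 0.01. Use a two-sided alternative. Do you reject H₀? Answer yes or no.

x̄₁=43.700, s₁=7.675, n₁=10
x̄₂=58.917, s₂=4.963, n₂=12
s_p² = [9·7.675² + 11·4.963²]/20 = 40.0508
SE = √(s_p²·(1/10+1/12)) = 2.7097
t = (43.700−58.917)/2.7097 = -5.6156
df = 20
p-value (two-sided) = 0.00002
At α=0.01: p < α → reject H₀

reject H₀: yes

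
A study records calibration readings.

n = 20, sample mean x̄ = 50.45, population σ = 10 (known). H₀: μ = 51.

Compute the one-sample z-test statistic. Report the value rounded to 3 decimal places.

test statistic = -0.246

SE = σ/√n = 10/√20 = 2.2361
z = (x̄−μ₀)/SE = (50.45−51)/2.2361 = -0.2460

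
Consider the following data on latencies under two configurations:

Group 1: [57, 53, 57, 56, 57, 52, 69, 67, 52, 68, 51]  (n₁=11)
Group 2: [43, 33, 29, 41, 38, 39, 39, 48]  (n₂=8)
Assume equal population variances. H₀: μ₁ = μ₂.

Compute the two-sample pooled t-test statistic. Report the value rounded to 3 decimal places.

x̄₁=58.091, s₁=6.745, n₁=11
x̄₂=38.750, s₂=5.825, n₂=8
s_p² = [10·6.745² + 7·5.825²]/17 = 40.7299
SE = √(s_p²·(1/11+1/8)) = 2.9655
t = (58.091−38.750)/2.9655 = 6.5221
df = 17

test statistic = 6.522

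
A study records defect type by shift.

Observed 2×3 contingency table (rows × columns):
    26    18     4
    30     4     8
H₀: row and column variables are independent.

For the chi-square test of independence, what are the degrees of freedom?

df = (r−1)(c−1) = (2−1)·(3−1) = 2

degrees of freedom = 2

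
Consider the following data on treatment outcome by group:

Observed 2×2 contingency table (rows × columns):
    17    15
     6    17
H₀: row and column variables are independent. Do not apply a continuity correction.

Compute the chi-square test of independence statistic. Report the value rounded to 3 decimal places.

test statistic = 4.021

Row totals [32, 23], col totals [23, 32], n=55
χ² = (17−13.38)²/13.38 + (15−18.62)²/18.62 + (6−9.62)²/9.62 + (17−13.38)²/13.38 = 4.0208
df = 1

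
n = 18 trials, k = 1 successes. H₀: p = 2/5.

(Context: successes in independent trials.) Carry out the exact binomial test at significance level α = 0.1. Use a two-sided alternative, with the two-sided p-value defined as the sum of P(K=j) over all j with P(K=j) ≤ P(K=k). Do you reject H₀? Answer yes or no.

reject H₀: yes

Exact binomial: n=18, k=1, p₀=2/5=0.4000
P(X=j) = C(n,j)·p₀^j·(1−p₀)^(n−j); p = Σ P(X=j) over j with P(X=j) ≤ P(X=1)
p-value (two-sided) = 0.00260
At α=0.1: p < α → reject H₀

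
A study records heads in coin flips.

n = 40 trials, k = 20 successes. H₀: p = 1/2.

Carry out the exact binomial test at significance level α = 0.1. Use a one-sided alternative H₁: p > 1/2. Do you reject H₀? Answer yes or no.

Exact binomial: n=40, k=20, p₀=1/2=0.5000
P(X≥20) from Σ C(n,i)·p₀^i·(1−p₀)^(n−i)
p-value (one-sided, H₁ greater) = 0.56269
At α=0.1: p ≥ α → fail to reject H₀

reject H₀: no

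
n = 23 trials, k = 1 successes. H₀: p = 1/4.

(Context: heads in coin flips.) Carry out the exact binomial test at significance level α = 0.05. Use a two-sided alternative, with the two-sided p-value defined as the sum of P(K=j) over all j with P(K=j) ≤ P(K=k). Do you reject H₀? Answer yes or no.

reject H₀: yes

Exact binomial: n=23, k=1, p₀=1/4=0.2500
P(X=j) = C(n,j)·p₀^j·(1−p₀)^(n−j); p = Σ P(X=j) over j with P(X=j) ≤ P(X=1)
p-value (two-sided) = 0.02645
At α=0.05: p < α → reject H₀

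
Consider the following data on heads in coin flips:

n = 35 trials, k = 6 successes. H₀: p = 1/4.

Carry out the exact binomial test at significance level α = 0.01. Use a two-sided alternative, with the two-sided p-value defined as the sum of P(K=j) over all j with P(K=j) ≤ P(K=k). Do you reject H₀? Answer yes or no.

reject H₀: no

Exact binomial: n=35, k=6, p₀=1/4=0.2500
P(X=j) = C(n,j)·p₀^j·(1−p₀)^(n−j); p = Σ P(X=j) over j with P(X=j) ≤ P(X=6)
p-value (two-sided) = 0.33409
At α=0.01: p ≥ α → fail to reject H₀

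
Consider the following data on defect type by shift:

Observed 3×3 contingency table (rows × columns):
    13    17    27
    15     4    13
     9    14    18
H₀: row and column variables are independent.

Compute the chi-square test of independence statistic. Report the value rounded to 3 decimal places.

test statistic = 8.724

Row totals [57, 32, 41], col totals [37, 35, 58], n=130
χ² = (13−16.22)²/16.22 + (17−15.35)²/15.35 + (27−25.43)²/25.43 + (15−9.11)²/9.11 + (4−8.62)²/8.62 + (13−14.28)²/14.28 + (9−11.67)²/11.67 + (14−11.04)²/11.04 + (18−18.29)²/18.29 = 8.7240
df = 4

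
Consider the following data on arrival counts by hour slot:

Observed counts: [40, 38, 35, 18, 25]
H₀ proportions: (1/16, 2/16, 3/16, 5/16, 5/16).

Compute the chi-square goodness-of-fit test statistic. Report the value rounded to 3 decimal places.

test statistic = 143.501

n = 156; E_i = n·p_i = [9.75, 19.50, 29.25, 48.75, 48.75]
χ² = (40−9.75)²/9.75 + (38−19.50)²/19.50 + (35−29.25)²/29.25 + (18−48.75)²/48.75 + (25−48.75)²/48.75 = 143.5009
df = 4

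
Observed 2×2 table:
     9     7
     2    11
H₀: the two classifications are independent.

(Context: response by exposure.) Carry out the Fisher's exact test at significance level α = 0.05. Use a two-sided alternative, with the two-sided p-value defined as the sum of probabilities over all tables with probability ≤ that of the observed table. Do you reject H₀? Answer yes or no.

reject H₀: no

Margins: r₁=16, r₂=13, c₁=11, c₂=18, n=29
p_obs = C(16,9)·C(13,2)/C(29,11); sum pmf over tables with pmf ≤ p_obs
p-value (two-sided) = 0.05237
At α=0.05: p ≥ α → fail to reject H₀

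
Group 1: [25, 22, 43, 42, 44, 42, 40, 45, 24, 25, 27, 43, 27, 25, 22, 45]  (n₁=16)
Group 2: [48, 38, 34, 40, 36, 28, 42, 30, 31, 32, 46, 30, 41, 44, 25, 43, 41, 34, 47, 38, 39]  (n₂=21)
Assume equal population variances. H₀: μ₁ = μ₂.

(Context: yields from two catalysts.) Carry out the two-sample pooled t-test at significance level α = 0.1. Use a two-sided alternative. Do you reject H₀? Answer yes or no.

x̄₁=33.812, s₁=9.649, n₁=16
x̄₂=37.476, s₂=6.547, n₂=21
s_p² = [15·9.649² + 20·6.547²]/35 = 64.3907
SE = √(s_p²·(1/16+1/21)) = 2.6628
t = (33.812−37.476)/2.6628 = -1.3759
df = 35
p-value (two-sided) = 0.17760
At α=0.1: p ≥ α → fail to reject H₀

reject H₀: no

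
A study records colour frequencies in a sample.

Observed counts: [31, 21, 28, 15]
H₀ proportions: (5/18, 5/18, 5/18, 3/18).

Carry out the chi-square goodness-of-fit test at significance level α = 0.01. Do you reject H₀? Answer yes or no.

reject H₀: no

n = 95; E_i = n·p_i = [26.39, 26.39, 26.39, 15.83]
χ² = (31−26.39)²/26.39 + (21−26.39)²/26.39 + (28−26.39)²/26.39 + (15−15.83)²/15.83 = 2.0484
df = 3
p-value (upper-tail) = 0.56242
At α=0.01: p ≥ α → fail to reject H₀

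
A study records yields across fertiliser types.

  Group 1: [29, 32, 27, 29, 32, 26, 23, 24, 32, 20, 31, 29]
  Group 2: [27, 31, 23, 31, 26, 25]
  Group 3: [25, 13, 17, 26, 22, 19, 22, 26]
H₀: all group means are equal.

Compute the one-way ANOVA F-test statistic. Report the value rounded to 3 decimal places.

Group means [27.83, 27.17, 21.25], grand mean 25.654
SSB = Σnᵢ(x̄ᵢ−x̄)² = 225.885; SSW = ΣΣ(x−x̄ᵢ)² = 374.000
MSB = 225.885/2 = 112.9423; MSW = 374.000/23 = 16.2609
F = MSB/MSW = 6.9456
df = (2, 23)

test statistic = 6.946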